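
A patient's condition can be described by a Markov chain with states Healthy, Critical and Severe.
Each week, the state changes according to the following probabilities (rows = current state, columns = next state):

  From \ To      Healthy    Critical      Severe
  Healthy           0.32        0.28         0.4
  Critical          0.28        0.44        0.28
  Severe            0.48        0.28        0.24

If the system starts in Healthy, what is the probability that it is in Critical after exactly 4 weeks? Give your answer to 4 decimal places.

Propagate the distribution vector 4 weeks from Healthy.
After 0 weeks: (1.0000, 0.0000, 0.0000)
After 1 week: (0.3200, 0.2800, 0.4000)
After 2 weeks: (0.3728, 0.3248, 0.3024)
After 3 weeks: (0.3554, 0.3320, 0.3126)
After 4 weeks: (0.3567, 0.3331, 0.3101)
P(in Critical after 4 weeks) = 0.3331

0.3331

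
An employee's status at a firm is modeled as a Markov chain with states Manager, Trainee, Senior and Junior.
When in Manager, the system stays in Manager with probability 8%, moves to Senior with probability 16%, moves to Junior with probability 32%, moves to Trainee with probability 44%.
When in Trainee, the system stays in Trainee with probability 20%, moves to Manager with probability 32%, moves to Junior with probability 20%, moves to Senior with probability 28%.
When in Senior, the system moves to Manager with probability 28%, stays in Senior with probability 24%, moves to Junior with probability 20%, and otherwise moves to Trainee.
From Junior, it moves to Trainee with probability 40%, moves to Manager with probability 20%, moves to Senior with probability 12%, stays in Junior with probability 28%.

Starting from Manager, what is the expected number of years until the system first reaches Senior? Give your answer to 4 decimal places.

Let t(s) be the expected number of years to first reach Senior from state s, with t(Senior) = 0. Conditioning on the first year:
t(Manager) = 1 + 0.08·t(Manager) + 0.44·t(Trainee) + 0.32·t(Junior)
t(Trainee) = 1 + 0.32·t(Manager) + 0.2·t(Trainee) + 0.2·t(Junior)
t(Junior) = 1 + 0.2·t(Manager) + 0.4·t(Trainee) + 0.28·t(Junior)
Solving: t(Manager) = 5.2401, t(Trainee) = 4.7116, t(Junior) = 5.4620.
Expected years from Manager to Senior: 5.2401.

5.2401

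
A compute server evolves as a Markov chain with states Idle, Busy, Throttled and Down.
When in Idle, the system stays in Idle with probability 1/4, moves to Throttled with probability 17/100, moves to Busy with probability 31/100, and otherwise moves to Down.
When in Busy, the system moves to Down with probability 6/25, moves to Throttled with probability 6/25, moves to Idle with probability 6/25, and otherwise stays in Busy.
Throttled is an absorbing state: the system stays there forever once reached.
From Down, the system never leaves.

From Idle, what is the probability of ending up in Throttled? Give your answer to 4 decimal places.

0.4227

Let h(s) be the probability of absorption at Throttled starting from transient state s. Then h(Throttled) = 1 and h(Down) = 0. By first-step analysis:
h(Idle) = 0.25·h(Idle) + 0.31·h(Busy) + 0.17·1 + 0.27·0
h(Busy) = 0.24·h(Idle) + 0.28·h(Busy) + 0.24·1 + 0.24·0
Solving: h(Idle) = 0.4227, h(Busy) = 0.4742.
Starting from Idle, the probability is 0.4227.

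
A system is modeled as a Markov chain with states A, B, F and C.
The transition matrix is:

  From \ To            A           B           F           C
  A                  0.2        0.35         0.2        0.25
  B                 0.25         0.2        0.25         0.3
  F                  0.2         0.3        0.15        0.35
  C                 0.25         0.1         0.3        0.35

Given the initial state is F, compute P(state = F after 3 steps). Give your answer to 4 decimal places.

0.2299

Propagate the distribution vector 3 steps from F.
After 0 steps: (0.0000, 0.0000, 1.0000, 0.0000)
After 1 step: (0.2000, 0.3000, 0.1500, 0.3500)
After 2 steps: (0.2325, 0.2100, 0.2425, 0.3150)
After 3 steps: (0.2263, 0.2276, 0.2299, 0.3163)
P(in F after 3 steps) = 0.2299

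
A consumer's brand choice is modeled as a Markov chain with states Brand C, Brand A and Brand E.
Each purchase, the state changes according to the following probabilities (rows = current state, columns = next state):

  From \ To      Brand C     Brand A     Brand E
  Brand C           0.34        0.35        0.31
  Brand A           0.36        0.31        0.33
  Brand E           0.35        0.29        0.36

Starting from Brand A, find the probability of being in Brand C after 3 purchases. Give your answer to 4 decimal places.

Propagate the distribution vector 3 purchases from Brand A.
After 0 purchases: (0.0000, 1.0000, 0.0000)
After 1 purchase: (0.3600, 0.3100, 0.3300)
After 2 purchases: (0.3495, 0.3178, 0.3327)
After 3 purchases: (0.3497, 0.3173, 0.3330)
P(in Brand C after 3 purchases) = 0.3497

0.3497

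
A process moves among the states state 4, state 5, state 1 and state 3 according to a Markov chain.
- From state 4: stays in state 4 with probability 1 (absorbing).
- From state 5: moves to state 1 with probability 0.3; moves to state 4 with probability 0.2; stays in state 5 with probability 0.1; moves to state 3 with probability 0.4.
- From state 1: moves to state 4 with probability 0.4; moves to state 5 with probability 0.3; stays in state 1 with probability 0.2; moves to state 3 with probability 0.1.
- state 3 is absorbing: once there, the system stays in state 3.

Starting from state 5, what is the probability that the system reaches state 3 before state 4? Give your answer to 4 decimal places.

Let h(s) be the probability of absorption at state 3 starting from transient state s. Then h(state 3) = 1 and h(state 4) = 0. By first-step analysis:
h(state 5) = 0.2·0 + 0.1·h(state 5) + 0.3·h(state 1) + 0.4·1
h(state 1) = 0.4·0 + 0.3·h(state 5) + 0.2·h(state 1) + 0.1·1
Solving: h(state 5) = 0.5556, h(state 1) = 0.3333.
Starting from state 5, the probability is 0.5556.

0.5556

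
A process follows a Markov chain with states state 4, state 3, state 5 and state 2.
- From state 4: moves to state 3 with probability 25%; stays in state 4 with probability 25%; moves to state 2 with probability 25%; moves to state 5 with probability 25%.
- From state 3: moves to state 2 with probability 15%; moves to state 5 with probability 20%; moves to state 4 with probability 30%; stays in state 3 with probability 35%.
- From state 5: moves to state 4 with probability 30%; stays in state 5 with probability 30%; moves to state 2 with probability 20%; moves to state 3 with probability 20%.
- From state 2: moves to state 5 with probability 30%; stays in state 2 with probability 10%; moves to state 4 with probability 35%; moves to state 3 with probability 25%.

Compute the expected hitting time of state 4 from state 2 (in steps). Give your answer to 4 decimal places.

Let t(s) be the expected number of steps to first reach state 4 from state s, with t(state 4) = 0. Conditioning on the first step:
t(state 3) = 1 + 0.35·t(state 3) + 0.2·t(state 5) + 0.15·t(state 2)
t(state 5) = 1 + 0.2·t(state 3) + 0.3·t(state 5) + 0.2·t(state 2)
t(state 2) = 1 + 0.25·t(state 3) + 0.3·t(state 5) + 0.1·t(state 2)
Solving: t(state 3) = 3.2498, t(state 5) = 3.2411, t(state 2) = 3.0942.
Expected steps from state 2 to state 4: 3.0942.

3.0942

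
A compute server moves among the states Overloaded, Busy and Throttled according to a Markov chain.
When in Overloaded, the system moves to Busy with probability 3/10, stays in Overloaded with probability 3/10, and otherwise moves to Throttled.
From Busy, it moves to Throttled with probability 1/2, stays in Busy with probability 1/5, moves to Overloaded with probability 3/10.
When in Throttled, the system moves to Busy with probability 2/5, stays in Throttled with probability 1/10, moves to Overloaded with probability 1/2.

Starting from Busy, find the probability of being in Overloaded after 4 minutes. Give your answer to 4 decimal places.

Propagate the distribution vector 4 minutes from Busy.
After 0 minutes: (0.0000, 1.0000, 0.0000)
After 1 minute: (0.3000, 0.2000, 0.5000)
After 2 minutes: (0.4000, 0.3300, 0.2700)
After 3 minutes: (0.3540, 0.2940, 0.3520)
After 4 minutes: (0.3704, 0.3058, 0.3238)
P(in Overloaded after 4 minutes) = 0.3704

0.3704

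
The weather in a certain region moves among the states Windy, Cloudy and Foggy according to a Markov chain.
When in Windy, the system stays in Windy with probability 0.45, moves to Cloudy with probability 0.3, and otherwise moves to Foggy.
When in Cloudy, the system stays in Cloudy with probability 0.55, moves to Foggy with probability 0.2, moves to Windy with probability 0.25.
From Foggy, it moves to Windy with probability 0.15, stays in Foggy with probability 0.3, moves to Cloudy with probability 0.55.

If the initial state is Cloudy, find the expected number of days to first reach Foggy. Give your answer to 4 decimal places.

4.6377

Let t(s) be the expected number of days to first reach Foggy from state s, with t(Foggy) = 0. Conditioning on the first day:
t(Windy) = 1 + 0.45·t(Windy) + 0.3·t(Cloudy)
t(Cloudy) = 1 + 0.25·t(Windy) + 0.55·t(Cloudy)
Solving: t(Windy) = 4.3478, t(Cloudy) = 4.6377.
Expected days from Cloudy to Foggy: 4.6377.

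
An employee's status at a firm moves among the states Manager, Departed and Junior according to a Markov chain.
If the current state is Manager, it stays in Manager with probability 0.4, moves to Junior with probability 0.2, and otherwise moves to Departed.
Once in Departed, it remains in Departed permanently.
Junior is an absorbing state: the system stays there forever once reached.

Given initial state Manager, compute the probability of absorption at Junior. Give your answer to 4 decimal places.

Let h(s) be the probability of absorption at Junior starting from transient state s. Then h(Junior) = 1 and h(Departed) = 0. By first-step analysis:
h(Manager) = 0.4·h(Manager) + 0.4·0 + 0.2·1
Solving: h(Manager) = 0.3333.
Starting from Manager, the probability is 0.3333.

0.3333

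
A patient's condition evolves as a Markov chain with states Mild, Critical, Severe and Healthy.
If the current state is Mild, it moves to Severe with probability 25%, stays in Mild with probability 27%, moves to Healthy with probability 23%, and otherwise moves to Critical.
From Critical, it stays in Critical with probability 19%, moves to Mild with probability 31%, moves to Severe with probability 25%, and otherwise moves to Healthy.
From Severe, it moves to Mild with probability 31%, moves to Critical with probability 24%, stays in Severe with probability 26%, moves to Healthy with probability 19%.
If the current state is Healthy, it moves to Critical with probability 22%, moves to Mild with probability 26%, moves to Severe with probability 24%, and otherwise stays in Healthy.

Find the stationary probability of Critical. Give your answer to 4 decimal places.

Let the stationary distribution be π with π = πP and π_1 + π_2 + π_3 + π_4 = 1.
π_1 = 0.27·π_1 + 0.31·π_2 + 0.31·π_3 + 0.26·π_4
π_2 = 0.25·π_1 + 0.19·π_2 + 0.24·π_3 + 0.22·π_4
π_3 = 0.25·π_1 + 0.25·π_2 + 0.26·π_3 + 0.24·π_4
Solving with the normalization constraint gives π = (0.2867, 0.2268, 0.2501, 0.2363).
So the stationary probability of Critical is 0.2268.

0.2268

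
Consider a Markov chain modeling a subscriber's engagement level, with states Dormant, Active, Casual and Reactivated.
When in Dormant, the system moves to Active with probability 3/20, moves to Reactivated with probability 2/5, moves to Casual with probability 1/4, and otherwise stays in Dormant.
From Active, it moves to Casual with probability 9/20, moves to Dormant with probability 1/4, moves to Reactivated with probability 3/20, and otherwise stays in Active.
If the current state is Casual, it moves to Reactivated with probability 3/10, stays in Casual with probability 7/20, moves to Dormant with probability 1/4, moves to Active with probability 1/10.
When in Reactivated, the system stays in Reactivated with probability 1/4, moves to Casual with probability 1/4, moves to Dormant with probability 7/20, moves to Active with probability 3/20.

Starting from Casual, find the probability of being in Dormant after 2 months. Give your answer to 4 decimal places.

Propagate the distribution vector 2 months from Casual.
After 0 months: (0.0000, 0.0000, 1.0000, 0.0000)
After 1 month: (0.2500, 0.1000, 0.3500, 0.3000)
After 2 months: (0.2675, 0.1325, 0.3050, 0.2950)
P(in Dormant after 2 months) = 0.2675

0.2675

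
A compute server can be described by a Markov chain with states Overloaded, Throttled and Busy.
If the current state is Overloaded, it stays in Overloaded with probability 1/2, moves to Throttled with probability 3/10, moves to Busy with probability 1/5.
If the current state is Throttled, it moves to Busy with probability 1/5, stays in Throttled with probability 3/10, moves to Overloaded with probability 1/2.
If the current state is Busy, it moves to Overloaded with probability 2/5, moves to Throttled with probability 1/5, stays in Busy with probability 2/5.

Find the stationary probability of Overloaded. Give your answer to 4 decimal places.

Let the stationary distribution be π with π = πP and π_1 + π_2 + π_3 = 1.
π_1 = 0.5·π_1 + 0.5·π_2 + 0.4·π_3
π_2 = 0.3·π_1 + 0.3·π_2 + 0.2·π_3
Solving with the normalization constraint gives π = (0.4750, 0.2750, 0.2500).
So the stationary probability of Overloaded is 0.4750.

0.4750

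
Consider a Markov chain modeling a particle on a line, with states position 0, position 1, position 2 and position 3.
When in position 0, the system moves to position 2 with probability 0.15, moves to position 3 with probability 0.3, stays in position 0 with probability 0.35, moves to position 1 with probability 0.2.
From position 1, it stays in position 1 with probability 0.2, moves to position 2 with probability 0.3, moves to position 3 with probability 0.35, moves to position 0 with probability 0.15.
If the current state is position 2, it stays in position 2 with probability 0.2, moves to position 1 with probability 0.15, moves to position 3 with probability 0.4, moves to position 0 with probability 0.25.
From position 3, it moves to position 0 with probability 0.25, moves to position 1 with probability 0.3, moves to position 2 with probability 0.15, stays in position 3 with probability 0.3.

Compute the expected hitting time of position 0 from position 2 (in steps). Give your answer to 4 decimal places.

Let t(s) be the expected number of steps to first reach position 0 from state s, with t(position 0) = 0. Conditioning on the first step:
t(position 1) = 1 + 0.2·t(position 1) + 0.3·t(position 2) + 0.35·t(position 3)
t(position 2) = 1 + 0.15·t(position 1) + 0.2·t(position 2) + 0.4·t(position 3)
t(position 3) = 1 + 0.3·t(position 1) + 0.15·t(position 2) + 0.3·t(position 3)
Solving: t(position 1) = 4.8312, t(position 2) = 4.3740, t(position 3) = 4.4364.
Expected steps from position 2 to position 0: 4.3740.

4.3740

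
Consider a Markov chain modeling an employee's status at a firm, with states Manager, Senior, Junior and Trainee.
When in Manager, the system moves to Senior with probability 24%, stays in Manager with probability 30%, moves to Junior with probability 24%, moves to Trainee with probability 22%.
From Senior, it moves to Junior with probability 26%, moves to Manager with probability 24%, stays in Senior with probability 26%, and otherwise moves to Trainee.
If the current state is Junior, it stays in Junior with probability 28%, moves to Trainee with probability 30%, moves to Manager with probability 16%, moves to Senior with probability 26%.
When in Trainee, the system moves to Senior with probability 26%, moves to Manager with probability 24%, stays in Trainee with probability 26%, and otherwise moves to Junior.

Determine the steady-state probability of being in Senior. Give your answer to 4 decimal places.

0.2553

Let the stationary distribution be π with π = πP and π_1 + π_2 + π_3 + π_4 = 1.
π_1 = 0.3·π_1 + 0.24·π_2 + 0.16·π_3 + 0.24·π_4
π_2 = 0.24·π_1 + 0.26·π_2 + 0.26·π_3 + 0.26·π_4
π_3 = 0.24·π_1 + 0.26·π_2 + 0.28·π_3 + 0.24·π_4
Solving with the normalization constraint gives π = (0.2336, 0.2553, 0.2553, 0.2558).
So the stationary probability of Senior is 0.2553.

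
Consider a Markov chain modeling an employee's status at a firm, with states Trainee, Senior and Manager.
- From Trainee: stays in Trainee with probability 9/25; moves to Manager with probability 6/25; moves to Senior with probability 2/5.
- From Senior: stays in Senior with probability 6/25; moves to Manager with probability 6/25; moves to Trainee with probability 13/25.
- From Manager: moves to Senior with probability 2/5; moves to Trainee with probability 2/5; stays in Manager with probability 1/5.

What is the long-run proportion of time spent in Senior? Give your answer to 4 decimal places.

Let the stationary distribution be π with π = πP and π_1 + π_2 + π_3 = 1.
π_1 = 0.36·π_1 + 0.52·π_2 + 0.4·π_3
π_2 = 0.4·π_1 + 0.24·π_2 + 0.4·π_3
Solving with the normalization constraint gives π = (0.4244, 0.3448, 0.2308).
So the stationary probability of Senior is 0.3448.

0.3448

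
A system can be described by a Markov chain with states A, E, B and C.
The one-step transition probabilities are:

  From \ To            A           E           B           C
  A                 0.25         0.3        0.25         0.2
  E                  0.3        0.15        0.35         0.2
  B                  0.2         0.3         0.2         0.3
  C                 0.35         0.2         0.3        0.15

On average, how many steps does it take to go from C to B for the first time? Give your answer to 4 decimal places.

Let t(s) be the expected number of steps to first reach B from state s, with t(B) = 0. Conditioning on the first step:
t(A) = 1 + 0.25·t(A) + 0.3·t(E) + 0.2·t(C)
t(E) = 1 + 0.3·t(A) + 0.15·t(E) + 0.2·t(C)
t(C) = 1 + 0.35·t(A) + 0.2·t(E) + 0.15·t(C)
Solving: t(A) = 3.5217, t(E) = 3.2155, t(C) = 3.3832.
Expected steps from C to B: 3.3832.

3.3832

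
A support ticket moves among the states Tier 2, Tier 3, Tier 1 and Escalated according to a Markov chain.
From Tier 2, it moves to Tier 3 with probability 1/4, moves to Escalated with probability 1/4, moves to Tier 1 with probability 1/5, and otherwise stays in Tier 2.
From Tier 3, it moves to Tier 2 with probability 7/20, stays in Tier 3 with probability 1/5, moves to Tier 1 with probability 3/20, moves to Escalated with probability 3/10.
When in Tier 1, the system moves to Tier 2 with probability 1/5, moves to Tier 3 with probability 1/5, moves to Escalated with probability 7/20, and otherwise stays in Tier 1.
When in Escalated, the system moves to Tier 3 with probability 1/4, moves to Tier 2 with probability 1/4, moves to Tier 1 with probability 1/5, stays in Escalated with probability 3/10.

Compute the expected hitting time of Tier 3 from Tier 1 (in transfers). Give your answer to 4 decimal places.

Let t(s) be the expected number of transfers to first reach Tier 3 from state s, with t(Tier 3) = 0. Conditioning on the first transfer:
t(Tier 2) = 1 + 0.3·t(Tier 2) + 0.2·t(Tier 1) + 0.25·t(Escalated)
t(Tier 1) = 1 + 0.2·t(Tier 2) + 0.25·t(Tier 1) + 0.35·t(Escalated)
t(Escalated) = 1 + 0.25·t(Tier 2) + 0.2·t(Tier 1) + 0.3·t(Escalated)
Solving: t(Tier 2) = 4.1758, t(Tier 1) = 4.3956, t(Escalated) = 4.1758.
Expected transfers from Tier 1 to Tier 3: 4.3956.

4.3956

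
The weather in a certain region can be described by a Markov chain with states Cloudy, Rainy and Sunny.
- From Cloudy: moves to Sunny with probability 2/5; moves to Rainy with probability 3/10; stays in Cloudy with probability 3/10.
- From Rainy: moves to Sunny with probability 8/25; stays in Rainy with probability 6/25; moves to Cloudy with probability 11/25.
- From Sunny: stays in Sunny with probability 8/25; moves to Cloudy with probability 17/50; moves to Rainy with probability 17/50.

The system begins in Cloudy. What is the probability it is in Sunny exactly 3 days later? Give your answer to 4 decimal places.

Propagate the distribution vector 3 days from Cloudy.
After 0 days: (1.0000, 0.0000, 0.0000)
After 1 day: (0.3000, 0.3000, 0.4000)
After 2 days: (0.3580, 0.2980, 0.3440)
After 3 days: (0.3555, 0.2959, 0.3486)
P(in Sunny after 3 days) = 0.3486

0.3486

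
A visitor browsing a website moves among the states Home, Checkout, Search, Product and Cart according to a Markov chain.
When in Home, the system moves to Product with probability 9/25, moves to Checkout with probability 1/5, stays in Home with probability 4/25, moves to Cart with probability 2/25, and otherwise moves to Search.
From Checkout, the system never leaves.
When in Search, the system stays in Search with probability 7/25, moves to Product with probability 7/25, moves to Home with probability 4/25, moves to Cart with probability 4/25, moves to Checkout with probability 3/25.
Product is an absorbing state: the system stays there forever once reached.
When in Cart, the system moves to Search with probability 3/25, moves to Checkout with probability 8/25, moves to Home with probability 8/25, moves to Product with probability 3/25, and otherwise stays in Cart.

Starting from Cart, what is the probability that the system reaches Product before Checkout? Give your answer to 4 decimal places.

Let h(s) be the probability of absorption at Product starting from transient state s. Then h(Product) = 1 and h(Checkout) = 0. By first-step analysis:
h(Home) = 0.16·h(Home) + 0.2·0 + 0.2·h(Search) + 0.36·1 + 0.08·h(Cart)
h(Search) = 0.16·h(Home) + 0.12·0 + 0.28·h(Search) + 0.28·1 + 0.16·h(Cart)
h(Cart) = 0.32·h(Home) + 0.32·0 + 0.12·h(Search) + 0.12·1 + 0.12·h(Cart)
Solving: h(Home) = 0.6202, h(Search) = 0.6261, h(Cart) = 0.4473.
Starting from Cart, the probability is 0.4473.

0.4473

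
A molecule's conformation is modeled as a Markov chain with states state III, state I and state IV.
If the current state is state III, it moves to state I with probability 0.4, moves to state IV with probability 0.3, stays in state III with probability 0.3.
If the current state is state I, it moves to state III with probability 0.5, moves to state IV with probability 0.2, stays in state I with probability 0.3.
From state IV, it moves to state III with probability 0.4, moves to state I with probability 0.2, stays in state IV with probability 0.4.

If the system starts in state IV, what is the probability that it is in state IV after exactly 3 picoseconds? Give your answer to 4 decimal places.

0.3020

Propagate the distribution vector 3 picoseconds from state IV.
After 0 picoseconds: (0.0000, 0.0000, 1.0000)
After 1 picosecond: (0.4000, 0.2000, 0.4000)
After 2 picoseconds: (0.3800, 0.3000, 0.3200)
After 3 picoseconds: (0.3920, 0.3060, 0.3020)
P(in state IV after 3 picoseconds) = 0.3020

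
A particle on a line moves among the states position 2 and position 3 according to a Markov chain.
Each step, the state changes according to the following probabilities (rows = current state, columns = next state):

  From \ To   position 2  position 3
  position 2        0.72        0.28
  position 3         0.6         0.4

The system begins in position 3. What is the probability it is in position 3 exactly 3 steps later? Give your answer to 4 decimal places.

Propagate the distribution vector 3 steps from position 3.
After 0 steps: (0.0000, 1.0000)
After 1 step: (0.6000, 0.4000)
After 2 steps: (0.6720, 0.3280)
After 3 steps: (0.6806, 0.3194)
P(in position 3 after 3 steps) = 0.3194

0.3194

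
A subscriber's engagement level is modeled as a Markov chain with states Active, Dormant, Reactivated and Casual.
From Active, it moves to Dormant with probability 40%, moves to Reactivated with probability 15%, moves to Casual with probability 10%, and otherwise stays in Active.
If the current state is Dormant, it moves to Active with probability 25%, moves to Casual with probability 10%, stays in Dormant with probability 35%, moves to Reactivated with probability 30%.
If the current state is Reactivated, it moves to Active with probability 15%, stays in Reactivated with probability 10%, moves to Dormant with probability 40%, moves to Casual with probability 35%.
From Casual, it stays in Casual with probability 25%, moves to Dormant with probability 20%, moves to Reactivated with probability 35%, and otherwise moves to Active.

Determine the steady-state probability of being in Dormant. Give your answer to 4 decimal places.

0.3458

Let the stationary distribution be π with π = πP and π_1 + π_2 + π_3 + π_4 = 1.
π_1 = 0.35·π_1 + 0.25·π_2 + 0.15·π_3 + 0.2·π_4
π_2 = 0.4·π_1 + 0.35·π_2 + 0.4·π_3 + 0.2·π_4
π_3 = 0.15·π_1 + 0.3·π_2 + 0.1·π_3 + 0.35·π_4
Solving with the normalization constraint gives π = (0.2423, 0.3458, 0.2274, 0.1845).
So the stationary probability of Dormant is 0.3458.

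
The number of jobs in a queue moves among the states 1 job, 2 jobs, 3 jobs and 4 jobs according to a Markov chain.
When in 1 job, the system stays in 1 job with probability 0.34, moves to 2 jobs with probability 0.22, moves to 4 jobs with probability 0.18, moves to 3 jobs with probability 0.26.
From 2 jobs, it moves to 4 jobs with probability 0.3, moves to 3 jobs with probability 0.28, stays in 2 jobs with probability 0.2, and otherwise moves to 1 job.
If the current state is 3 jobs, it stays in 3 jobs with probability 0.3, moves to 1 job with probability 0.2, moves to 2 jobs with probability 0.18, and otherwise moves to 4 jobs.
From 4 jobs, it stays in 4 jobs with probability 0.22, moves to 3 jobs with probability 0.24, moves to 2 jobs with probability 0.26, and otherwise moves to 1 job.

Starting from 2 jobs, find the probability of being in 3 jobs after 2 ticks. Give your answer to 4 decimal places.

0.2692

Propagate the distribution vector 2 ticks from 2 jobs.
After 0 ticks: (0.0000, 1.0000, 0.0000, 0.0000)
After 1 tick: (0.2200, 0.2000, 0.2800, 0.3000)
After 2 ticks: (0.2588, 0.2168, 0.2692, 0.2552)
P(in 3 jobs after 2 ticks) = 0.2692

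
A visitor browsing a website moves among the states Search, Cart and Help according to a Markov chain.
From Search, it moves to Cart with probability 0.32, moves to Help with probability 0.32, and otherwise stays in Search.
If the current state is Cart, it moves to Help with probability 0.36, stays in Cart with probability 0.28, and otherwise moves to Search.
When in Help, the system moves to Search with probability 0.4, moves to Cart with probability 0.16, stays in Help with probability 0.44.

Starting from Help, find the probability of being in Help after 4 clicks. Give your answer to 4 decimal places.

0.3750

Propagate the distribution vector 4 clicks from Help.
After 0 clicks: (0.0000, 0.0000, 1.0000)
After 1 click: (0.4000, 0.1600, 0.4400)
After 2 clicks: (0.3776, 0.2432, 0.3792)
After 3 clicks: (0.3752, 0.2496, 0.3752)
After 4 clicks: (0.3750, 0.2500, 0.3750)
P(in Help after 4 clicks) = 0.3750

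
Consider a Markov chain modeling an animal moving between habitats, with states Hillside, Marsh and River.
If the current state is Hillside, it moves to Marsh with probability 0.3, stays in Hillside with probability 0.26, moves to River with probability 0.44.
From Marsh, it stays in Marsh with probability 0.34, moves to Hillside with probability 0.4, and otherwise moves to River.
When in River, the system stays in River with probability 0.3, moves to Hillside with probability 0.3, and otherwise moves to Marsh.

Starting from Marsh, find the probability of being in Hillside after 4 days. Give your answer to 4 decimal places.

0.3219

Propagate the distribution vector 4 days from Marsh.
After 0 days: (0.0000, 1.0000, 0.0000)
After 1 day: (0.4000, 0.3400, 0.2600)
After 2 days: (0.3180, 0.3396, 0.3424)
After 3 days: (0.3212, 0.3478, 0.3309)
After 4 days: (0.3219, 0.3470, 0.3311)
P(in Hillside after 4 days) = 0.3219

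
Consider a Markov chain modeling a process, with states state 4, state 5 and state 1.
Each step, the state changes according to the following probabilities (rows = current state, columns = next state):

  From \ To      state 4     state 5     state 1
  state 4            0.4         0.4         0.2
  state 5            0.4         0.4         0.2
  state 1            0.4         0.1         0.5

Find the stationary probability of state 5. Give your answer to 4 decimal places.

0.3143

Let the stationary distribution be π with π = πP and π_1 + π_2 + π_3 = 1.
π_1 = 0.4·π_1 + 0.4·π_2 + 0.4·π_3
π_2 = 0.4·π_1 + 0.4·π_2 + 0.1·π_3
Solving with the normalization constraint gives π = (0.4000, 0.3143, 0.2857).
So the stationary probability of state 5 is 0.3143.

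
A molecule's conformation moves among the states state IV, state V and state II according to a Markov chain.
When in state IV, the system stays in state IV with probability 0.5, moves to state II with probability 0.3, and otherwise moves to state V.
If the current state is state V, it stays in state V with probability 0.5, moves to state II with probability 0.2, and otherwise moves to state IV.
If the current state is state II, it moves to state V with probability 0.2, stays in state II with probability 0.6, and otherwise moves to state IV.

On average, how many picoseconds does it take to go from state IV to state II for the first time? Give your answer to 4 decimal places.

3.6842

Let t(s) be the expected number of picoseconds to first reach state II from state s, with t(state II) = 0. Conditioning on the first picosecond:
t(state IV) = 1 + 0.5·t(state IV) + 0.2·t(state V)
t(state V) = 1 + 0.3·t(state IV) + 0.5·t(state V)
Solving: t(state IV) = 3.6842, t(state V) = 4.2105.
Expected picoseconds from state IV to state II: 3.6842.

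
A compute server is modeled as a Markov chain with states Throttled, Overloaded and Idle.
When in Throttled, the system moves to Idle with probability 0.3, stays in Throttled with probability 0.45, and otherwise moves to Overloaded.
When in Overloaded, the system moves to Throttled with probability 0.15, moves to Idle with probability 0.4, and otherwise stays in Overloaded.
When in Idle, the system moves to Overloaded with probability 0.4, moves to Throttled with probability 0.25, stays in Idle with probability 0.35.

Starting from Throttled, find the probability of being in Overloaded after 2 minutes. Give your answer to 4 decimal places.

0.3450

Sum over the intermediate state after 1 minute:
P = P(Throttled→Throttled)·P(Throttled→Overloaded) + P(Throttled→Overloaded)·P(Overloaded→Overloaded) + P(Throttled→Idle)·P(Idle→Overloaded)
  = 0.45×0.25 + 0.25×0.45 + 0.3×0.4
  = 0.1125 + 0.1125 + 0.1200 = 0.3450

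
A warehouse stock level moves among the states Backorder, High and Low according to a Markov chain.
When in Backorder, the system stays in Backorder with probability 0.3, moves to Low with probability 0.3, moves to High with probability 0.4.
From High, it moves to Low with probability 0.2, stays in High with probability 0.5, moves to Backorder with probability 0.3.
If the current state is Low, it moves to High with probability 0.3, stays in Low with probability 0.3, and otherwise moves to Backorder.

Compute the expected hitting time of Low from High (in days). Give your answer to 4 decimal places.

Let t(s) be the expected number of days to first reach Low from state s, with t(Low) = 0. Conditioning on the first day:
t(Backorder) = 1 + 0.3·t(Backorder) + 0.4·t(High)
t(High) = 1 + 0.3·t(Backorder) + 0.5·t(High)
Solving: t(Backorder) = 3.9130, t(High) = 4.3478.
Expected days from High to Low: 4.3478.

4.3478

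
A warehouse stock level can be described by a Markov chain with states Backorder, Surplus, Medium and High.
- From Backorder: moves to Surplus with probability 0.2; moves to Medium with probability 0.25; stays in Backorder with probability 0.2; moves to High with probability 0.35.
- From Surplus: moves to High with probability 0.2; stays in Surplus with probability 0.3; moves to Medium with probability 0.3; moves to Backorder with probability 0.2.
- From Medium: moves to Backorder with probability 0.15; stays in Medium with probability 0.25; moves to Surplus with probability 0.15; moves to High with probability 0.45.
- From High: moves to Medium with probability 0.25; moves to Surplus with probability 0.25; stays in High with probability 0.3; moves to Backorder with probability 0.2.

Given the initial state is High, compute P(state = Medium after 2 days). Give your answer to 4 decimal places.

0.2625

Propagate the distribution vector 2 days from High.
After 0 days: (0.0000, 0.0000, 0.0000, 1.0000)
After 1 day: (0.2000, 0.2500, 0.2500, 0.3000)
After 2 days: (0.1875, 0.2275, 0.2625, 0.3225)
P(in Medium after 2 days) = 0.2625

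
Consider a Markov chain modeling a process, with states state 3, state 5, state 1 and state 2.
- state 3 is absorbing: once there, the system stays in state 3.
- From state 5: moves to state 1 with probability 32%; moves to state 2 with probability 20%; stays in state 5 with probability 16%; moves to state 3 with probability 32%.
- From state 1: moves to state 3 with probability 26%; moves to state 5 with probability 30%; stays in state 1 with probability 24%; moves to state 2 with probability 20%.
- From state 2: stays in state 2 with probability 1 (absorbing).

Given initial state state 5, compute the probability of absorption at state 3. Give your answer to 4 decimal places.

0.6018

Let h(s) be the probability of absorption at state 3 starting from transient state s. Then h(state 3) = 1 and h(state 2) = 0. By first-step analysis:
h(state 5) = 0.32·1 + 0.16·h(state 5) + 0.32·h(state 1) + 0.2·0
h(state 1) = 0.26·1 + 0.3·h(state 5) + 0.24·h(state 1) + 0.2·0
Solving: h(state 5) = 0.6018, h(state 1) = 0.5796.
Starting from state 5, the probability is 0.6018.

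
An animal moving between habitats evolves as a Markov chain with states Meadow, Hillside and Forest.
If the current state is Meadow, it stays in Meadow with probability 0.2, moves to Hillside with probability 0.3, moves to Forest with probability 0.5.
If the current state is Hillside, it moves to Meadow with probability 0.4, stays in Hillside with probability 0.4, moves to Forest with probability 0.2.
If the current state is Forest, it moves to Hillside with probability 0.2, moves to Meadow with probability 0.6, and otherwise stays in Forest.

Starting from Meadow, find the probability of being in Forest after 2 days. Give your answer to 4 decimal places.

0.2600

Sum over the intermediate state after 1 day:
P = P(Meadow→Meadow)·P(Meadow→Forest) + P(Meadow→Hillside)·P(Hillside→Forest) + P(Meadow→Forest)·P(Forest→Forest)
  = 0.2×0.5 + 0.3×0.2 + 0.5×0.2
  = 0.1000 + 0.0600 + 0.1000 = 0.2600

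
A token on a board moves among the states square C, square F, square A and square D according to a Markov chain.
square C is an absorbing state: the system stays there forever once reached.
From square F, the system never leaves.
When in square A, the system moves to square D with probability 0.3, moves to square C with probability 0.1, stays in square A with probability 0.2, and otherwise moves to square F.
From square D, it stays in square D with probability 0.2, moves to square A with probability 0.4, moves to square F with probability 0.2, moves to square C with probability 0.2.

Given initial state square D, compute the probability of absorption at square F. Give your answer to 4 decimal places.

Let h(s) be the probability of absorption at square F starting from transient state s. Then h(square F) = 1 and h(square C) = 0. By first-step analysis:
h(square A) = 0.1·0 + 0.4·1 + 0.2·h(square A) + 0.3·h(square D)
h(square D) = 0.2·0 + 0.2·1 + 0.4·h(square A) + 0.2·h(square D)
Solving: h(square A) = 0.7308, h(square D) = 0.6154.
Starting from square D, the probability is 0.6154.

0.6154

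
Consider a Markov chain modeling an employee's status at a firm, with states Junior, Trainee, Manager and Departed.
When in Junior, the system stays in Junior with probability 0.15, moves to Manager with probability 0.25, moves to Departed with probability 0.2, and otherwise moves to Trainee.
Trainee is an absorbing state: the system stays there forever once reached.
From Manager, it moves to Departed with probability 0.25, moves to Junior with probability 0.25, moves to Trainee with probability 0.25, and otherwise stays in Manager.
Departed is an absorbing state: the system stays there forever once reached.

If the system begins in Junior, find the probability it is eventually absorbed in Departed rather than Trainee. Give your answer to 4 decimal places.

Let h(s) be the probability of absorption at Departed starting from transient state s. Then h(Departed) = 1 and h(Trainee) = 0. By first-step analysis:
h(Junior) = 0.15·h(Junior) + 0.4·0 + 0.25·h(Manager) + 0.2·1
h(Manager) = 0.25·h(Junior) + 0.25·0 + 0.25·h(Manager) + 0.25·1
Solving: h(Junior) = 0.3696, h(Manager) = 0.4565.
Starting from Junior, the probability is 0.3696.

0.3696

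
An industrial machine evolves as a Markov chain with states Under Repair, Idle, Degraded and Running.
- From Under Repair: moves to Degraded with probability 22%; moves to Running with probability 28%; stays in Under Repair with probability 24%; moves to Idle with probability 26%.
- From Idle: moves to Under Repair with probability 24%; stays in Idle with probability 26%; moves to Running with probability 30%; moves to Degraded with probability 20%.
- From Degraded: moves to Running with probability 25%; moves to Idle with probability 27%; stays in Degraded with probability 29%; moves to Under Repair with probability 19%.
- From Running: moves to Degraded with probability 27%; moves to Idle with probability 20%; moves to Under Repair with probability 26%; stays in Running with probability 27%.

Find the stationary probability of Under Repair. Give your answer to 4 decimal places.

Let the stationary distribution be π with π = πP and π_1 + π_2 + π_3 + π_4 = 1.
π_1 = 0.24·π_1 + 0.24·π_2 + 0.19·π_3 + 0.26·π_4
π_2 = 0.26·π_1 + 0.26·π_2 + 0.27·π_3 + 0.2·π_4
π_3 = 0.22·π_1 + 0.2·π_2 + 0.29·π_3 + 0.27·π_4
Solving with the normalization constraint gives π = (0.2332, 0.2460, 0.2460, 0.2748).
So the stationary probability of Under Repair is 0.2332.

0.2332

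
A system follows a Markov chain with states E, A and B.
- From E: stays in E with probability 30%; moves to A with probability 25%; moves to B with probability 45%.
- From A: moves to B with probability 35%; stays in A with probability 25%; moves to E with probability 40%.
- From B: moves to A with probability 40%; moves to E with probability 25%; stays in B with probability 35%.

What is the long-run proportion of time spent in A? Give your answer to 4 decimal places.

0.3072

Let the stationary distribution be π with π = πP and π_1 + π_2 + π_3 = 1.
π_1 = 0.3·π_1 + 0.4·π_2 + 0.25·π_3
π_2 = 0.25·π_1 + 0.25·π_2 + 0.4·π_3
Solving with the normalization constraint gives π = (0.3117, 0.3072, 0.3812).
So the stationary probability of A is 0.3072.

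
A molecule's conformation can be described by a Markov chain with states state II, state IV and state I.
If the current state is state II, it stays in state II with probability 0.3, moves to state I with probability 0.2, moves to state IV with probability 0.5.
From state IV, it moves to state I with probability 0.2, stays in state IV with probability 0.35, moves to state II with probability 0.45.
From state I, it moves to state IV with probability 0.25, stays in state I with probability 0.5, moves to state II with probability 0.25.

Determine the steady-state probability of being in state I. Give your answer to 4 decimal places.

Let the stationary distribution be π with π = πP and π_1 + π_2 + π_3 = 1.
π_1 = 0.3·π_1 + 0.45·π_2 + 0.25·π_3
π_2 = 0.5·π_1 + 0.35·π_2 + 0.25·π_3
Solving with the normalization constraint gives π = (0.3416, 0.3727, 0.2857).
So the stationary probability of state I is 0.2857.

0.2857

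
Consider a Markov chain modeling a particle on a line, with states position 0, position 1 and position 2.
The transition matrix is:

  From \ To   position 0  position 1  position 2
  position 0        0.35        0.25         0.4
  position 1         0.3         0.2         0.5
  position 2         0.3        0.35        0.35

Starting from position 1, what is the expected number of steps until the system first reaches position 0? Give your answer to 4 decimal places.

3.3333

Let t(s) be the expected number of steps to first reach position 0 from state s, with t(position 0) = 0. Conditioning on the first step:
t(position 1) = 1 + 0.2·t(position 1) + 0.5·t(position 2)
t(position 2) = 1 + 0.35·t(position 1) + 0.35·t(position 2)
Solving: t(position 1) = 3.3333, t(position 2) = 3.3333.
Expected steps from position 1 to position 0: 3.3333.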